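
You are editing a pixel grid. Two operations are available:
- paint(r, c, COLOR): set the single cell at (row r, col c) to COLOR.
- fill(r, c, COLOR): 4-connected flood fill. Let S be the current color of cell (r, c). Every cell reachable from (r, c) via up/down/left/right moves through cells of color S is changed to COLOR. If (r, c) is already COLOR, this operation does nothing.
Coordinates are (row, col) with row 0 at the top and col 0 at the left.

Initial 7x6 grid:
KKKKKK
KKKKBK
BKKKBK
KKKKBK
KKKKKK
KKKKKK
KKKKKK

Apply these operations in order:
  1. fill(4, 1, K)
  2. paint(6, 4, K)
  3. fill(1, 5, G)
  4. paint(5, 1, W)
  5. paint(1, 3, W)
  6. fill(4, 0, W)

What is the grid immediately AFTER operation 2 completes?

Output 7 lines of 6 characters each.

After op 1 fill(4,1,K) [0 cells changed]:
KKKKKK
KKKKBK
BKKKBK
KKKKBK
KKKKKK
KKKKKK
KKKKKK
After op 2 paint(6,4,K):
KKKKKK
KKKKBK
BKKKBK
KKKKBK
KKKKKK
KKKKKK
KKKKKK

Answer: KKKKKK
KKKKBK
BKKKBK
KKKKBK
KKKKKK
KKKKKK
KKKKKK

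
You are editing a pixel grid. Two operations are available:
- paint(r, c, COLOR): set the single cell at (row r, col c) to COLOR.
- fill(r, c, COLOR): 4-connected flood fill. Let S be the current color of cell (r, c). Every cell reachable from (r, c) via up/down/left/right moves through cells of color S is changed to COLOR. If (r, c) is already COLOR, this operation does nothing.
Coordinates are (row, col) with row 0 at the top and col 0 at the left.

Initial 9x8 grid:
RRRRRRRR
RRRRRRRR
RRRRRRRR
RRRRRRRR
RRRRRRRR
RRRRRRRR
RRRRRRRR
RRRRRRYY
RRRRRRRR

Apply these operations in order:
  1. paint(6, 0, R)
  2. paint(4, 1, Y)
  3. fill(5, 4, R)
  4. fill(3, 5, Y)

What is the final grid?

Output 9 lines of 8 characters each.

Answer: YYYYYYYY
YYYYYYYY
YYYYYYYY
YYYYYYYY
YYYYYYYY
YYYYYYYY
YYYYYYYY
YYYYYYYY
YYYYYYYY

Derivation:
After op 1 paint(6,0,R):
RRRRRRRR
RRRRRRRR
RRRRRRRR
RRRRRRRR
RRRRRRRR
RRRRRRRR
RRRRRRRR
RRRRRRYY
RRRRRRRR
After op 2 paint(4,1,Y):
RRRRRRRR
RRRRRRRR
RRRRRRRR
RRRRRRRR
RYRRRRRR
RRRRRRRR
RRRRRRRR
RRRRRRYY
RRRRRRRR
After op 3 fill(5,4,R) [0 cells changed]:
RRRRRRRR
RRRRRRRR
RRRRRRRR
RRRRRRRR
RYRRRRRR
RRRRRRRR
RRRRRRRR
RRRRRRYY
RRRRRRRR
After op 4 fill(3,5,Y) [69 cells changed]:
YYYYYYYY
YYYYYYYY
YYYYYYYY
YYYYYYYY
YYYYYYYY
YYYYYYYY
YYYYYYYY
YYYYYYYY
YYYYYYYY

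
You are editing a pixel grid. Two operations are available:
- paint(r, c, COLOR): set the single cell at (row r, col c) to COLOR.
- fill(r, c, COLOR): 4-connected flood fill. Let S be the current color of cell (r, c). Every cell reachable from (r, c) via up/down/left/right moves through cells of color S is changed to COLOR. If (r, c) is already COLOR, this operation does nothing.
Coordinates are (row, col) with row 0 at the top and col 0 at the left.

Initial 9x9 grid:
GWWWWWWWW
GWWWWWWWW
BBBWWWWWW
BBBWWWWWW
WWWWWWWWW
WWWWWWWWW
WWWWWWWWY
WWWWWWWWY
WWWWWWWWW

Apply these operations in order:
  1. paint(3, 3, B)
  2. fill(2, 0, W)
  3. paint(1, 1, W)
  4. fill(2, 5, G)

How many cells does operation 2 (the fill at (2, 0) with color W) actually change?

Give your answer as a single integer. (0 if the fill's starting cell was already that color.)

After op 1 paint(3,3,B):
GWWWWWWWW
GWWWWWWWW
BBBWWWWWW
BBBBWWWWW
WWWWWWWWW
WWWWWWWWW
WWWWWWWWY
WWWWWWWWY
WWWWWWWWW
After op 2 fill(2,0,W) [7 cells changed]:
GWWWWWWWW
GWWWWWWWW
WWWWWWWWW
WWWWWWWWW
WWWWWWWWW
WWWWWWWWW
WWWWWWWWY
WWWWWWWWY
WWWWWWWWW

Answer: 7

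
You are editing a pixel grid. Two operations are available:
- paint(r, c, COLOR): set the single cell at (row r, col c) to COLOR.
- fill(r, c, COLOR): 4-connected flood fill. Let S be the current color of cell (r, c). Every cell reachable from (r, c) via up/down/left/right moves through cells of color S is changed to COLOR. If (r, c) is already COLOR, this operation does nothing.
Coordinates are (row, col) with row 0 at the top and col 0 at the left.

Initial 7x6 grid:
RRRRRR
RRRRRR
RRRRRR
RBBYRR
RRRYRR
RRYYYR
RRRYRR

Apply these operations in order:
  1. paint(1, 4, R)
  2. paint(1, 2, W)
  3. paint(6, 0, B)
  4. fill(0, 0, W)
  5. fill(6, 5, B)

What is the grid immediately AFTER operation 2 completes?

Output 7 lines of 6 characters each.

Answer: RRRRRR
RRWRRR
RRRRRR
RBBYRR
RRRYRR
RRYYYR
RRRYRR

Derivation:
After op 1 paint(1,4,R):
RRRRRR
RRRRRR
RRRRRR
RBBYRR
RRRYRR
RRYYYR
RRRYRR
After op 2 paint(1,2,W):
RRRRRR
RRWRRR
RRRRRR
RBBYRR
RRRYRR
RRYYYR
RRRYRR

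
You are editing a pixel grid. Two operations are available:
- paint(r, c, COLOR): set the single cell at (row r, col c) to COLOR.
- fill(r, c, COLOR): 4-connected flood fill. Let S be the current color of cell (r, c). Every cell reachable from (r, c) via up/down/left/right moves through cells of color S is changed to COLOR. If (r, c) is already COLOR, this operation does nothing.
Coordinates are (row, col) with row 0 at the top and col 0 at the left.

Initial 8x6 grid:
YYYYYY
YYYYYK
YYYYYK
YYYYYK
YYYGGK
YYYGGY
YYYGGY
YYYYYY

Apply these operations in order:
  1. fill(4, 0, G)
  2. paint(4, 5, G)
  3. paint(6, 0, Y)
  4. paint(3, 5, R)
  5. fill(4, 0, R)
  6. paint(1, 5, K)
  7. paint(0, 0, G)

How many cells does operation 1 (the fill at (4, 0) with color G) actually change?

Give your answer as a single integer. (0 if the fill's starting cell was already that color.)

Answer: 38

Derivation:
After op 1 fill(4,0,G) [38 cells changed]:
GGGGGG
GGGGGK
GGGGGK
GGGGGK
GGGGGK
GGGGGG
GGGGGG
GGGGGG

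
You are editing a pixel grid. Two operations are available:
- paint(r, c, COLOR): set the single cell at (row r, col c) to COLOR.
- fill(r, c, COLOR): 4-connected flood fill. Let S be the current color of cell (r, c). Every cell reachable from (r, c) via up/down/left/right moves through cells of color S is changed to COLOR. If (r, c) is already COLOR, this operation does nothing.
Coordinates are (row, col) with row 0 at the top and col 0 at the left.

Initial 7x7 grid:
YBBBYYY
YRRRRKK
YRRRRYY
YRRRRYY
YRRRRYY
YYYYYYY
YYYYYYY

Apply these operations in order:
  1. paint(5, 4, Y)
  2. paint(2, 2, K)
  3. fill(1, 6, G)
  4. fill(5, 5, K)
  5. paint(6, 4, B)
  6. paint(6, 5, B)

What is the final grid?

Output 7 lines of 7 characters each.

Answer: KBBBYYY
KRRRRGG
KRKRRKK
KRRRRKK
KRRRRKK
KKKKKKK
KKKKBBK

Derivation:
After op 1 paint(5,4,Y):
YBBBYYY
YRRRRKK
YRRRRYY
YRRRRYY
YRRRRYY
YYYYYYY
YYYYYYY
After op 2 paint(2,2,K):
YBBBYYY
YRRRRKK
YRKRRYY
YRRRRYY
YRRRRYY
YYYYYYY
YYYYYYY
After op 3 fill(1,6,G) [2 cells changed]:
YBBBYYY
YRRRRGG
YRKRRYY
YRRRRYY
YRRRRYY
YYYYYYY
YYYYYYY
After op 4 fill(5,5,K) [25 cells changed]:
KBBBYYY
KRRRRGG
KRKRRKK
KRRRRKK
KRRRRKK
KKKKKKK
KKKKKKK
After op 5 paint(6,4,B):
KBBBYYY
KRRRRGG
KRKRRKK
KRRRRKK
KRRRRKK
KKKKKKK
KKKKBKK
After op 6 paint(6,5,B):
KBBBYYY
KRRRRGG
KRKRRKK
KRRRRKK
KRRRRKK
KKKKKKK
KKKKBBK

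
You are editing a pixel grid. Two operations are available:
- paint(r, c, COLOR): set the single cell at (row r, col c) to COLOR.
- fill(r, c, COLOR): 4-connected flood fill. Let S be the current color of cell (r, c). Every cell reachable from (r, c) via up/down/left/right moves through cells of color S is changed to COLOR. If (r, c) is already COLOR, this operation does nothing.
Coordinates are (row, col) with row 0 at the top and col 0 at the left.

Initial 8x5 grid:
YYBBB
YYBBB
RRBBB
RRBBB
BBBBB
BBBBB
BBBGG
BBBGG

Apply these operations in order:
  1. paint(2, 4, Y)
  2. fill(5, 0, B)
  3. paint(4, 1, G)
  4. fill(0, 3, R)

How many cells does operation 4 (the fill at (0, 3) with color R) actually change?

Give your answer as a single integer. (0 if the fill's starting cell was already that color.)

Answer: 26

Derivation:
After op 1 paint(2,4,Y):
YYBBB
YYBBB
RRBBY
RRBBB
BBBBB
BBBBB
BBBGG
BBBGG
After op 2 fill(5,0,B) [0 cells changed]:
YYBBB
YYBBB
RRBBY
RRBBB
BBBBB
BBBBB
BBBGG
BBBGG
After op 3 paint(4,1,G):
YYBBB
YYBBB
RRBBY
RRBBB
BGBBB
BBBBB
BBBGG
BBBGG
After op 4 fill(0,3,R) [26 cells changed]:
YYRRR
YYRRR
RRRRY
RRRRR
RGRRR
RRRRR
RRRGG
RRRGG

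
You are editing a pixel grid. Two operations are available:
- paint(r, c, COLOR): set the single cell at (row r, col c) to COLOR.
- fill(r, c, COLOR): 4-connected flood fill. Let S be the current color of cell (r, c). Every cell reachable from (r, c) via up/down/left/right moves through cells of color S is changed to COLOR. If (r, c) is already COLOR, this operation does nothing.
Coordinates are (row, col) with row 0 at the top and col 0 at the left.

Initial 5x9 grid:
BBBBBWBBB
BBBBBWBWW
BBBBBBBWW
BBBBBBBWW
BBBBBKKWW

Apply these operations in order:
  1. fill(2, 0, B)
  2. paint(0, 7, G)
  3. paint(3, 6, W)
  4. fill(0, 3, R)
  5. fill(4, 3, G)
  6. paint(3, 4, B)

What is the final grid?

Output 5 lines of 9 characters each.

Answer: GGGGGWGGB
GGGGGWGWW
GGGGGGGWW
GGGGBGWWW
GGGGGKKWW

Derivation:
After op 1 fill(2,0,B) [0 cells changed]:
BBBBBWBBB
BBBBBWBWW
BBBBBBBWW
BBBBBBBWW
BBBBBKKWW
After op 2 paint(0,7,G):
BBBBBWBGB
BBBBBWBWW
BBBBBBBWW
BBBBBBBWW
BBBBBKKWW
After op 3 paint(3,6,W):
BBBBBWBGB
BBBBBWBWW
BBBBBBBWW
BBBBBBWWW
BBBBBKKWW
After op 4 fill(0,3,R) [30 cells changed]:
RRRRRWRGB
RRRRRWRWW
RRRRRRRWW
RRRRRRWWW
RRRRRKKWW
After op 5 fill(4,3,G) [30 cells changed]:
GGGGGWGGB
GGGGGWGWW
GGGGGGGWW
GGGGGGWWW
GGGGGKKWW
After op 6 paint(3,4,B):
GGGGGWGGB
GGGGGWGWW
GGGGGGGWW
GGGGBGWWW
GGGGGKKWW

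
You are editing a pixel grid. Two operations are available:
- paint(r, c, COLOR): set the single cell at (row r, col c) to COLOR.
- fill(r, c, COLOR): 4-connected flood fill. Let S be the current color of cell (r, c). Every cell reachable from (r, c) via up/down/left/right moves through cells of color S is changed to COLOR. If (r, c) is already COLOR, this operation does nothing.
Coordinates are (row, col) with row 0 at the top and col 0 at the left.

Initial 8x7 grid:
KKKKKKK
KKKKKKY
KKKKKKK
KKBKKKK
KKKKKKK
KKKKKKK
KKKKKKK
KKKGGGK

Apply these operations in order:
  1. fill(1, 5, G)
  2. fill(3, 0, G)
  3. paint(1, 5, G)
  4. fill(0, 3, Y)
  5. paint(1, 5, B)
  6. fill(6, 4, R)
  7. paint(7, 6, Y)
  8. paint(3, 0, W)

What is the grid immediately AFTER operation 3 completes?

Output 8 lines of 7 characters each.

After op 1 fill(1,5,G) [51 cells changed]:
GGGGGGG
GGGGGGY
GGGGGGG
GGBGGGG
GGGGGGG
GGGGGGG
GGGGGGG
GGGGGGG
After op 2 fill(3,0,G) [0 cells changed]:
GGGGGGG
GGGGGGY
GGGGGGG
GGBGGGG
GGGGGGG
GGGGGGG
GGGGGGG
GGGGGGG
After op 3 paint(1,5,G):
GGGGGGG
GGGGGGY
GGGGGGG
GGBGGGG
GGGGGGG
GGGGGGG
GGGGGGG
GGGGGGG

Answer: GGGGGGG
GGGGGGY
GGGGGGG
GGBGGGG
GGGGGGG
GGGGGGG
GGGGGGG
GGGGGGG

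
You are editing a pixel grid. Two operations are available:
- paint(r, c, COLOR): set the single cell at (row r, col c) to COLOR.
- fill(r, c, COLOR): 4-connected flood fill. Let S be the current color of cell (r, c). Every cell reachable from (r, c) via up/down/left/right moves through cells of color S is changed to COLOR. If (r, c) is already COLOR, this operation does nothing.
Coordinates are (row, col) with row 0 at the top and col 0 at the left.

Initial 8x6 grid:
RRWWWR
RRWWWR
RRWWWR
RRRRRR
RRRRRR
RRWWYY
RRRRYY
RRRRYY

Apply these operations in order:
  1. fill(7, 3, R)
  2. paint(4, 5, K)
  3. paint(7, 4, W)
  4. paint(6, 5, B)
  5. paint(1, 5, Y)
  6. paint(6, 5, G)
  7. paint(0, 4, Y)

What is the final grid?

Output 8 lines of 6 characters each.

Answer: RRWWYR
RRWWWY
RRWWWR
RRRRRR
RRRRRK
RRWWYY
RRRRYG
RRRRWY

Derivation:
After op 1 fill(7,3,R) [0 cells changed]:
RRWWWR
RRWWWR
RRWWWR
RRRRRR
RRRRRR
RRWWYY
RRRRYY
RRRRYY
After op 2 paint(4,5,K):
RRWWWR
RRWWWR
RRWWWR
RRRRRR
RRRRRK
RRWWYY
RRRRYY
RRRRYY
After op 3 paint(7,4,W):
RRWWWR
RRWWWR
RRWWWR
RRRRRR
RRRRRK
RRWWYY
RRRRYY
RRRRWY
After op 4 paint(6,5,B):
RRWWWR
RRWWWR
RRWWWR
RRRRRR
RRRRRK
RRWWYY
RRRRYB
RRRRWY
After op 5 paint(1,5,Y):
RRWWWR
RRWWWY
RRWWWR
RRRRRR
RRRRRK
RRWWYY
RRRRYB
RRRRWY
After op 6 paint(6,5,G):
RRWWWR
RRWWWY
RRWWWR
RRRRRR
RRRRRK
RRWWYY
RRRRYG
RRRRWY
After op 7 paint(0,4,Y):
RRWWYR
RRWWWY
RRWWWR
RRRRRR
RRRRRK
RRWWYY
RRRRYG
RRRRWY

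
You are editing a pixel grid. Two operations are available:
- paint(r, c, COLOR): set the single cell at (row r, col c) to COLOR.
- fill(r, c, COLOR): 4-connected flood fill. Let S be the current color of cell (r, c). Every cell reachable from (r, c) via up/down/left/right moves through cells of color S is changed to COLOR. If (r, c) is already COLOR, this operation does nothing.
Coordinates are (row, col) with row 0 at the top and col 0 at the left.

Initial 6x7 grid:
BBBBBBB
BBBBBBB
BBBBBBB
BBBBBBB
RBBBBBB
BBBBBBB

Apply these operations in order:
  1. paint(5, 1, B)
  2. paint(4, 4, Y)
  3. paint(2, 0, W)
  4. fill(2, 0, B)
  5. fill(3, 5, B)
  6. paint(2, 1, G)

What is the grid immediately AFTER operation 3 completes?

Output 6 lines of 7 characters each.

After op 1 paint(5,1,B):
BBBBBBB
BBBBBBB
BBBBBBB
BBBBBBB
RBBBBBB
BBBBBBB
After op 2 paint(4,4,Y):
BBBBBBB
BBBBBBB
BBBBBBB
BBBBBBB
RBBBYBB
BBBBBBB
After op 3 paint(2,0,W):
BBBBBBB
BBBBBBB
WBBBBBB
BBBBBBB
RBBBYBB
BBBBBBB

Answer: BBBBBBB
BBBBBBB
WBBBBBB
BBBBBBB
RBBBYBB
BBBBBBB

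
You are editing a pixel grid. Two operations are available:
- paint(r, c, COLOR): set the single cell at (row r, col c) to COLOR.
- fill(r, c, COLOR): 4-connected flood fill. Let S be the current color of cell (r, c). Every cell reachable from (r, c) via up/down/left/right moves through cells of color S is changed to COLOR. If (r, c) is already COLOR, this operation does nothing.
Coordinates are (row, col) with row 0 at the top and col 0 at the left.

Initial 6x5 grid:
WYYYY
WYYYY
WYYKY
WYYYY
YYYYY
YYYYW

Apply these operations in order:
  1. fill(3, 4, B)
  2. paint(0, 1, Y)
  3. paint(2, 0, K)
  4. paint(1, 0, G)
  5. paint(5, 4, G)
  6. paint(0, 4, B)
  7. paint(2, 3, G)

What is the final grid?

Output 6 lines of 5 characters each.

Answer: WYBBB
GBBBB
KBBGB
WBBBB
BBBBB
BBBBG

Derivation:
After op 1 fill(3,4,B) [24 cells changed]:
WBBBB
WBBBB
WBBKB
WBBBB
BBBBB
BBBBW
After op 2 paint(0,1,Y):
WYBBB
WBBBB
WBBKB
WBBBB
BBBBB
BBBBW
After op 3 paint(2,0,K):
WYBBB
WBBBB
KBBKB
WBBBB
BBBBB
BBBBW
After op 4 paint(1,0,G):
WYBBB
GBBBB
KBBKB
WBBBB
BBBBB
BBBBW
After op 5 paint(5,4,G):
WYBBB
GBBBB
KBBKB
WBBBB
BBBBB
BBBBG
After op 6 paint(0,4,B):
WYBBB
GBBBB
KBBKB
WBBBB
BBBBB
BBBBG
After op 7 paint(2,3,G):
WYBBB
GBBBB
KBBGB
WBBBB
BBBBB
BBBBG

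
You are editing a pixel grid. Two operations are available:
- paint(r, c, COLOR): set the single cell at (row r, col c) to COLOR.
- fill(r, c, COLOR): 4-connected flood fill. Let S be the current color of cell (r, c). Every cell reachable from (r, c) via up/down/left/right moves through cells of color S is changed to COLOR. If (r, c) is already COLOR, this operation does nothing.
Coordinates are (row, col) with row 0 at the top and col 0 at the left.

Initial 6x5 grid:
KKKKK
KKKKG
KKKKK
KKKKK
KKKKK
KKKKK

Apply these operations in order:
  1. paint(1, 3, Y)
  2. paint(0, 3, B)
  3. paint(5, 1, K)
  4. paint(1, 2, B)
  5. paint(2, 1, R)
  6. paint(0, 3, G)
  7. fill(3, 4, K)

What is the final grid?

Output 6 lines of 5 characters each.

Answer: KKKGK
KKBYG
KRKKK
KKKKK
KKKKK
KKKKK

Derivation:
After op 1 paint(1,3,Y):
KKKKK
KKKYG
KKKKK
KKKKK
KKKKK
KKKKK
After op 2 paint(0,3,B):
KKKBK
KKKYG
KKKKK
KKKKK
KKKKK
KKKKK
After op 3 paint(5,1,K):
KKKBK
KKKYG
KKKKK
KKKKK
KKKKK
KKKKK
After op 4 paint(1,2,B):
KKKBK
KKBYG
KKKKK
KKKKK
KKKKK
KKKKK
After op 5 paint(2,1,R):
KKKBK
KKBYG
KRKKK
KKKKK
KKKKK
KKKKK
After op 6 paint(0,3,G):
KKKGK
KKBYG
KRKKK
KKKKK
KKKKK
KKKKK
After op 7 fill(3,4,K) [0 cells changed]:
KKKGK
KKBYG
KRKKK
KKKKK
KKKKK
KKKKK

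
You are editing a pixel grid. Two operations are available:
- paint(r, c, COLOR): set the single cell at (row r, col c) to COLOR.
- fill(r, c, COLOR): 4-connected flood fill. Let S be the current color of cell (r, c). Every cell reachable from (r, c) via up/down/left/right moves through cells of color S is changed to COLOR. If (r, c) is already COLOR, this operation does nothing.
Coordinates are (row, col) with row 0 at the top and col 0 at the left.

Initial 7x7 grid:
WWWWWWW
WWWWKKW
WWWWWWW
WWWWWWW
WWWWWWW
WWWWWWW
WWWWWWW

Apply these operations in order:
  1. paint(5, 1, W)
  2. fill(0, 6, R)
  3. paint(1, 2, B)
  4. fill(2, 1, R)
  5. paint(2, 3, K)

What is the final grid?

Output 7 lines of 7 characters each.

After op 1 paint(5,1,W):
WWWWWWW
WWWWKKW
WWWWWWW
WWWWWWW
WWWWWWW
WWWWWWW
WWWWWWW
After op 2 fill(0,6,R) [47 cells changed]:
RRRRRRR
RRRRKKR
RRRRRRR
RRRRRRR
RRRRRRR
RRRRRRR
RRRRRRR
After op 3 paint(1,2,B):
RRRRRRR
RRBRKKR
RRRRRRR
RRRRRRR
RRRRRRR
RRRRRRR
RRRRRRR
After op 4 fill(2,1,R) [0 cells changed]:
RRRRRRR
RRBRKKR
RRRRRRR
RRRRRRR
RRRRRRR
RRRRRRR
RRRRRRR
After op 5 paint(2,3,K):
RRRRRRR
RRBRKKR
RRRKRRR
RRRRRRR
RRRRRRR
RRRRRRR
RRRRRRR

Answer: RRRRRRR
RRBRKKR
RRRKRRR
RRRRRRR
RRRRRRR
RRRRRRR
RRRRRRR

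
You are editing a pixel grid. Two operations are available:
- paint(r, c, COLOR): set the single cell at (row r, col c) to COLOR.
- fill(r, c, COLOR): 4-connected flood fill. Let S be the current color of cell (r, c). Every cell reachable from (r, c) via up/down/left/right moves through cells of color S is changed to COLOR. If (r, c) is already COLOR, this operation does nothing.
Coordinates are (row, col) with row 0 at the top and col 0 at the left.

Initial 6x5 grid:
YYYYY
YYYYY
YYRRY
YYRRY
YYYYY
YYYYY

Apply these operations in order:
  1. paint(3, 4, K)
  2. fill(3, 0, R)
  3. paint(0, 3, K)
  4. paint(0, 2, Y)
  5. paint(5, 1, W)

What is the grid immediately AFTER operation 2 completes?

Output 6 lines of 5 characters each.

After op 1 paint(3,4,K):
YYYYY
YYYYY
YYRRY
YYRRK
YYYYY
YYYYY
After op 2 fill(3,0,R) [25 cells changed]:
RRRRR
RRRRR
RRRRR
RRRRK
RRRRR
RRRRR

Answer: RRRRR
RRRRR
RRRRR
RRRRK
RRRRR
RRRRR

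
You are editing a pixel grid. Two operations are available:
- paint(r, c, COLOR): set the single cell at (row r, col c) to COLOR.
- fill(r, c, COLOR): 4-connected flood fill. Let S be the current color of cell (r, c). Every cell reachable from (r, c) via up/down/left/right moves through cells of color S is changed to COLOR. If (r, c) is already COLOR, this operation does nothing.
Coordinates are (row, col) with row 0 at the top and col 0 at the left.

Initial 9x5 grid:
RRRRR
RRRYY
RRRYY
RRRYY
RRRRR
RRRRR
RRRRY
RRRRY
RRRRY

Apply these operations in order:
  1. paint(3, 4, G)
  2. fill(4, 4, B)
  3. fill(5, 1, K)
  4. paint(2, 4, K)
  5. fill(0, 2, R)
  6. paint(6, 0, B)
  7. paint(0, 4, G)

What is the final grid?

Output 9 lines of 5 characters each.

Answer: RRRRG
RRRYY
RRRYK
RRRYG
RRRRR
RRRRR
BRRRY
RRRRY
RRRRY

Derivation:
After op 1 paint(3,4,G):
RRRRR
RRRYY
RRRYY
RRRYG
RRRRR
RRRRR
RRRRY
RRRRY
RRRRY
After op 2 fill(4,4,B) [36 cells changed]:
BBBBB
BBBYY
BBBYY
BBBYG
BBBBB
BBBBB
BBBBY
BBBBY
BBBBY
After op 3 fill(5,1,K) [36 cells changed]:
KKKKK
KKKYY
KKKYY
KKKYG
KKKKK
KKKKK
KKKKY
KKKKY
KKKKY
After op 4 paint(2,4,K):
KKKKK
KKKYY
KKKYK
KKKYG
KKKKK
KKKKK
KKKKY
KKKKY
KKKKY
After op 5 fill(0,2,R) [36 cells changed]:
RRRRR
RRRYY
RRRYK
RRRYG
RRRRR
RRRRR
RRRRY
RRRRY
RRRRY
After op 6 paint(6,0,B):
RRRRR
RRRYY
RRRYK
RRRYG
RRRRR
RRRRR
BRRRY
RRRRY
RRRRY
After op 7 paint(0,4,G):
RRRRG
RRRYY
RRRYK
RRRYG
RRRRR
RRRRR
BRRRY
RRRRY
RRRRY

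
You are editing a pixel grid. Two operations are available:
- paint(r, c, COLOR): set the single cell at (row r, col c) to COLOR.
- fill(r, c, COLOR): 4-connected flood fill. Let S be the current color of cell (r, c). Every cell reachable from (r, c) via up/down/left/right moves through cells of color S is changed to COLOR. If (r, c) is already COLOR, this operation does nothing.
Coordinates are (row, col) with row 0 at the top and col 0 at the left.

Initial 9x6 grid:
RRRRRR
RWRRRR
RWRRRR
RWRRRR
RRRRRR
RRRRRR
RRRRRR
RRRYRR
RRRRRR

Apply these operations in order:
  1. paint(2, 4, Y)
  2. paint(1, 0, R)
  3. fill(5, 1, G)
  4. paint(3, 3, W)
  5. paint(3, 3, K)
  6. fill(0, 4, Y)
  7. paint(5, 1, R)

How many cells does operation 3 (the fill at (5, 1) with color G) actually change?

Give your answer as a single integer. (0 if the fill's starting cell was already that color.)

After op 1 paint(2,4,Y):
RRRRRR
RWRRRR
RWRRYR
RWRRRR
RRRRRR
RRRRRR
RRRRRR
RRRYRR
RRRRRR
After op 2 paint(1,0,R):
RRRRRR
RWRRRR
RWRRYR
RWRRRR
RRRRRR
RRRRRR
RRRRRR
RRRYRR
RRRRRR
After op 3 fill(5,1,G) [49 cells changed]:
GGGGGG
GWGGGG
GWGGYG
GWGGGG
GGGGGG
GGGGGG
GGGGGG
GGGYGG
GGGGGG

Answer: 49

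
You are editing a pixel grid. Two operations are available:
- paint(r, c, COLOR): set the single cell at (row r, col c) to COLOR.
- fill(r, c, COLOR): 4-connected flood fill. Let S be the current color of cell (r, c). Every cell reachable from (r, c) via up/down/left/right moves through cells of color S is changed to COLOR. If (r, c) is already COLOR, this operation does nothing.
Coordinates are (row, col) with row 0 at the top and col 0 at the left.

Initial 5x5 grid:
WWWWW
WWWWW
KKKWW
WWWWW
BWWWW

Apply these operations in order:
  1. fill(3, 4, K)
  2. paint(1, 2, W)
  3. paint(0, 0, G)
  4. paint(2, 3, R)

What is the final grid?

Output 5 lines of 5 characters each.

After op 1 fill(3,4,K) [21 cells changed]:
KKKKK
KKKKK
KKKKK
KKKKK
BKKKK
After op 2 paint(1,2,W):
KKKKK
KKWKK
KKKKK
KKKKK
BKKKK
After op 3 paint(0,0,G):
GKKKK
KKWKK
KKKKK
KKKKK
BKKKK
After op 4 paint(2,3,R):
GKKKK
KKWKK
KKKRK
KKKKK
BKKKK

Answer: GKKKK
KKWKK
KKKRK
KKKKK
BKKKK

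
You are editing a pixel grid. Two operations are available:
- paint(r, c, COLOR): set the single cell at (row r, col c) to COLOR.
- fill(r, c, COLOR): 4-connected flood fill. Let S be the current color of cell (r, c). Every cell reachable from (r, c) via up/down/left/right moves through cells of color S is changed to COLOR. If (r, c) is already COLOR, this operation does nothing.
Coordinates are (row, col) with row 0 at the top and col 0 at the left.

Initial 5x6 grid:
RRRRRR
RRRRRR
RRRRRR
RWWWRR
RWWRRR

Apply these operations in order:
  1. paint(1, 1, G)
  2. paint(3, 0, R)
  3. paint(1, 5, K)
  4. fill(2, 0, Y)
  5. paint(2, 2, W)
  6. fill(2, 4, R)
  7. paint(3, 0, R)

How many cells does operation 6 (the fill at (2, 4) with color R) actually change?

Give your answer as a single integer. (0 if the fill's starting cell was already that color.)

Answer: 22

Derivation:
After op 1 paint(1,1,G):
RRRRRR
RGRRRR
RRRRRR
RWWWRR
RWWRRR
After op 2 paint(3,0,R):
RRRRRR
RGRRRR
RRRRRR
RWWWRR
RWWRRR
After op 3 paint(1,5,K):
RRRRRR
RGRRRK
RRRRRR
RWWWRR
RWWRRR
After op 4 fill(2,0,Y) [23 cells changed]:
YYYYYY
YGYYYK
YYYYYY
YWWWYY
YWWYYY
After op 5 paint(2,2,W):
YYYYYY
YGYYYK
YYWYYY
YWWWYY
YWWYYY
After op 6 fill(2,4,R) [22 cells changed]:
RRRRRR
RGRRRK
RRWRRR
RWWWRR
RWWRRR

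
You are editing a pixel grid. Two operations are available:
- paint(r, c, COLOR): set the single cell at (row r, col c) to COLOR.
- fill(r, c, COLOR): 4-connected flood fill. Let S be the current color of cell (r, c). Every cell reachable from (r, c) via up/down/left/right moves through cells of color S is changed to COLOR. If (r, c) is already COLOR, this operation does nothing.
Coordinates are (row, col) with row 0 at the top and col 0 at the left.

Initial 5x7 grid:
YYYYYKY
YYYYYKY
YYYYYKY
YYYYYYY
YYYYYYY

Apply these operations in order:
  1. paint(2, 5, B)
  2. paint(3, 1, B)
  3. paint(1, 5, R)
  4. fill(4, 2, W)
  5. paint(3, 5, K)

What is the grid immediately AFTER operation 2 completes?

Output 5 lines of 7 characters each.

After op 1 paint(2,5,B):
YYYYYKY
YYYYYKY
YYYYYBY
YYYYYYY
YYYYYYY
After op 2 paint(3,1,B):
YYYYYKY
YYYYYKY
YYYYYBY
YBYYYYY
YYYYYYY

Answer: YYYYYKY
YYYYYKY
YYYYYBY
YBYYYYY
YYYYYYY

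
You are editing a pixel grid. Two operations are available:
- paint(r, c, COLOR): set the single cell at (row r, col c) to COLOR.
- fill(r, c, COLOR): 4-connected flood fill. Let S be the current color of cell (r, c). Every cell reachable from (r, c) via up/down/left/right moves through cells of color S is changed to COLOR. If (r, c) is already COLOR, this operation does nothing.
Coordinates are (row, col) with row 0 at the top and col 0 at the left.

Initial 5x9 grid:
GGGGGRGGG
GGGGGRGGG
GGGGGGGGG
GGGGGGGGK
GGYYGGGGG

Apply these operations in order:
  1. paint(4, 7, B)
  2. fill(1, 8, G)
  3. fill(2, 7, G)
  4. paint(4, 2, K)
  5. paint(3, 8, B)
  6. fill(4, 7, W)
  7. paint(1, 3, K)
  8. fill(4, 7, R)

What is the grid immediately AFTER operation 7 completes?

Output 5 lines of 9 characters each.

Answer: GGGGGRGGG
GGGKGRGGG
GGGGGGGGG
GGGGGGGGB
GGKYGGGWG

Derivation:
After op 1 paint(4,7,B):
GGGGGRGGG
GGGGGRGGG
GGGGGGGGG
GGGGGGGGK
GGYYGGGBG
After op 2 fill(1,8,G) [0 cells changed]:
GGGGGRGGG
GGGGGRGGG
GGGGGGGGG
GGGGGGGGK
GGYYGGGBG
After op 3 fill(2,7,G) [0 cells changed]:
GGGGGRGGG
GGGGGRGGG
GGGGGGGGG
GGGGGGGGK
GGYYGGGBG
After op 4 paint(4,2,K):
GGGGGRGGG
GGGGGRGGG
GGGGGGGGG
GGGGGGGGK
GGKYGGGBG
After op 5 paint(3,8,B):
GGGGGRGGG
GGGGGRGGG
GGGGGGGGG
GGGGGGGGB
GGKYGGGBG
After op 6 fill(4,7,W) [1 cells changed]:
GGGGGRGGG
GGGGGRGGG
GGGGGGGGG
GGGGGGGGB
GGKYGGGWG
After op 7 paint(1,3,K):
GGGGGRGGG
GGGKGRGGG
GGGGGGGGG
GGGGGGGGB
GGKYGGGWG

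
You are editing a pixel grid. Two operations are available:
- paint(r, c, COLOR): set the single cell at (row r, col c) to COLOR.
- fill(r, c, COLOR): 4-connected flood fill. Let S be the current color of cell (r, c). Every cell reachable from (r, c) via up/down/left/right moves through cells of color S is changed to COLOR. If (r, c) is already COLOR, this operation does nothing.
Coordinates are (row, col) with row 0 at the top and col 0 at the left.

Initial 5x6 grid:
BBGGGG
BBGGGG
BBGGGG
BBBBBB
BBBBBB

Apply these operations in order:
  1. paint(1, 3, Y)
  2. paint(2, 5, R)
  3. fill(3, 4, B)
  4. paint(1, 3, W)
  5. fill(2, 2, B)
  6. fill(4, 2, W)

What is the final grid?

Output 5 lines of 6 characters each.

After op 1 paint(1,3,Y):
BBGGGG
BBGYGG
BBGGGG
BBBBBB
BBBBBB
After op 2 paint(2,5,R):
BBGGGG
BBGYGG
BBGGGR
BBBBBB
BBBBBB
After op 3 fill(3,4,B) [0 cells changed]:
BBGGGG
BBGYGG
BBGGGR
BBBBBB
BBBBBB
After op 4 paint(1,3,W):
BBGGGG
BBGWGG
BBGGGR
BBBBBB
BBBBBB
After op 5 fill(2,2,B) [10 cells changed]:
BBBBBB
BBBWBB
BBBBBR
BBBBBB
BBBBBB
After op 6 fill(4,2,W) [28 cells changed]:
WWWWWW
WWWWWW
WWWWWR
WWWWWW
WWWWWW

Answer: WWWWWW
WWWWWW
WWWWWR
WWWWWW
WWWWWW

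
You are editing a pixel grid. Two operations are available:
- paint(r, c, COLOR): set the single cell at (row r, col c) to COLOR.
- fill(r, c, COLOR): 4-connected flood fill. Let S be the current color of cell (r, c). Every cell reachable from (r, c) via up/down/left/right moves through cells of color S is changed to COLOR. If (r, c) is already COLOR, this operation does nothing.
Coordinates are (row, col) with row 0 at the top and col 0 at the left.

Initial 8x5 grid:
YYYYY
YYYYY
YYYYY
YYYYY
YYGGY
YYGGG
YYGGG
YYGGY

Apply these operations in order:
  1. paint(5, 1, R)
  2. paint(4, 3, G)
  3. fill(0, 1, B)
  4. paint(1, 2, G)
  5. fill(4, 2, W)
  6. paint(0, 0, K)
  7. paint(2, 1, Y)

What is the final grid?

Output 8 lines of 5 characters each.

After op 1 paint(5,1,R):
YYYYY
YYYYY
YYYYY
YYYYY
YYGGY
YRGGG
YYGGG
YYGGY
After op 2 paint(4,3,G):
YYYYY
YYYYY
YYYYY
YYYYY
YYGGY
YRGGG
YYGGG
YYGGY
After op 3 fill(0,1,B) [28 cells changed]:
BBBBB
BBBBB
BBBBB
BBBBB
BBGGB
BRGGG
BBGGG
BBGGY
After op 4 paint(1,2,G):
BBBBB
BBGBB
BBBBB
BBBBB
BBGGB
BRGGG
BBGGG
BBGGY
After op 5 fill(4,2,W) [10 cells changed]:
BBBBB
BBGBB
BBBBB
BBBBB
BBWWB
BRWWW
BBWWW
BBWWY
After op 6 paint(0,0,K):
KBBBB
BBGBB
BBBBB
BBBBB
BBWWB
BRWWW
BBWWW
BBWWY
After op 7 paint(2,1,Y):
KBBBB
BBGBB
BYBBB
BBBBB
BBWWB
BRWWW
BBWWW
BBWWY

Answer: KBBBB
BBGBB
BYBBB
BBBBB
BBWWB
BRWWW
BBWWW
BBWWY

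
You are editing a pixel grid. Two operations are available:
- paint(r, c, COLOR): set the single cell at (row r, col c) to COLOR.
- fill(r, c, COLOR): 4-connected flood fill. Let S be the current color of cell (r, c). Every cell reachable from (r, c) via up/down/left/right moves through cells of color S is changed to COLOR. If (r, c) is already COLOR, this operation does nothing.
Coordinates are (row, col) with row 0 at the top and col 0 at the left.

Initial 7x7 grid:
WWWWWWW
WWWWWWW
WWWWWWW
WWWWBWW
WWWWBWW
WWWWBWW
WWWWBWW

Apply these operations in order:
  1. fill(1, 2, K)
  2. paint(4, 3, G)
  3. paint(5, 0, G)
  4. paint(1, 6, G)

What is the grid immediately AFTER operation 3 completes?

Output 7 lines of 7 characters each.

Answer: KKKKKKK
KKKKKKK
KKKKKKK
KKKKBKK
KKKGBKK
GKKKBKK
KKKKBKK

Derivation:
After op 1 fill(1,2,K) [45 cells changed]:
KKKKKKK
KKKKKKK
KKKKKKK
KKKKBKK
KKKKBKK
KKKKBKK
KKKKBKK
After op 2 paint(4,3,G):
KKKKKKK
KKKKKKK
KKKKKKK
KKKKBKK
KKKGBKK
KKKKBKK
KKKKBKK
After op 3 paint(5,0,G):
KKKKKKK
KKKKKKK
KKKKKKK
KKKKBKK
KKKGBKK
GKKKBKK
KKKKBKK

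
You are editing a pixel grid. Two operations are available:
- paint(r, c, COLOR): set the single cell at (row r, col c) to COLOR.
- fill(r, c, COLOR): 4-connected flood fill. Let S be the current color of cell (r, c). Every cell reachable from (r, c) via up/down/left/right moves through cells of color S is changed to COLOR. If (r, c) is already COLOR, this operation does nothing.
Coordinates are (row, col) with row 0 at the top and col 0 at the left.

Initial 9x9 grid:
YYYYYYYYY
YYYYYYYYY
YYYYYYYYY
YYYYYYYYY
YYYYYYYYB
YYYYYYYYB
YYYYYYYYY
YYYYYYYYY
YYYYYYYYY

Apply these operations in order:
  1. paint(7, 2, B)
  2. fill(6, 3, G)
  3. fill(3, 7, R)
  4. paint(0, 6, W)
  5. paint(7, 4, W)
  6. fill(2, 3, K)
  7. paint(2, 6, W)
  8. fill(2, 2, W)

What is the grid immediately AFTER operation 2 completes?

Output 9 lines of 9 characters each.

After op 1 paint(7,2,B):
YYYYYYYYY
YYYYYYYYY
YYYYYYYYY
YYYYYYYYY
YYYYYYYYB
YYYYYYYYB
YYYYYYYYY
YYBYYYYYY
YYYYYYYYY
After op 2 fill(6,3,G) [78 cells changed]:
GGGGGGGGG
GGGGGGGGG
GGGGGGGGG
GGGGGGGGG
GGGGGGGGB
GGGGGGGGB
GGGGGGGGG
GGBGGGGGG
GGGGGGGGG

Answer: GGGGGGGGG
GGGGGGGGG
GGGGGGGGG
GGGGGGGGG
GGGGGGGGB
GGGGGGGGB
GGGGGGGGG
GGBGGGGGG
GGGGGGGGG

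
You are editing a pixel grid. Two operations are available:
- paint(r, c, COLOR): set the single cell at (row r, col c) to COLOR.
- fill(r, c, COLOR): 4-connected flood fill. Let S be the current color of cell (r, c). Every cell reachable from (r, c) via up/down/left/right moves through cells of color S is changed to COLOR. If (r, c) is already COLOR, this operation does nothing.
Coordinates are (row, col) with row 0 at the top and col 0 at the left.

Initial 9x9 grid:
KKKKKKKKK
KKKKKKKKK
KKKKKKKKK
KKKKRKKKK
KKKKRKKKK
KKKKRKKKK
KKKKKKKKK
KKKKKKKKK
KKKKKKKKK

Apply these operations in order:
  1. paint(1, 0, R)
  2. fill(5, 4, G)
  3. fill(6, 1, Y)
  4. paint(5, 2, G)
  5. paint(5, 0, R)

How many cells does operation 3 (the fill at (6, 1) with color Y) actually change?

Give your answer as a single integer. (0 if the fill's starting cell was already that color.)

Answer: 77

Derivation:
After op 1 paint(1,0,R):
KKKKKKKKK
RKKKKKKKK
KKKKKKKKK
KKKKRKKKK
KKKKRKKKK
KKKKRKKKK
KKKKKKKKK
KKKKKKKKK
KKKKKKKKK
After op 2 fill(5,4,G) [3 cells changed]:
KKKKKKKKK
RKKKKKKKK
KKKKKKKKK
KKKKGKKKK
KKKKGKKKK
KKKKGKKKK
KKKKKKKKK
KKKKKKKKK
KKKKKKKKK
After op 3 fill(6,1,Y) [77 cells changed]:
YYYYYYYYY
RYYYYYYYY
YYYYYYYYY
YYYYGYYYY
YYYYGYYYY
YYYYGYYYY
YYYYYYYYY
YYYYYYYYY
YYYYYYYYY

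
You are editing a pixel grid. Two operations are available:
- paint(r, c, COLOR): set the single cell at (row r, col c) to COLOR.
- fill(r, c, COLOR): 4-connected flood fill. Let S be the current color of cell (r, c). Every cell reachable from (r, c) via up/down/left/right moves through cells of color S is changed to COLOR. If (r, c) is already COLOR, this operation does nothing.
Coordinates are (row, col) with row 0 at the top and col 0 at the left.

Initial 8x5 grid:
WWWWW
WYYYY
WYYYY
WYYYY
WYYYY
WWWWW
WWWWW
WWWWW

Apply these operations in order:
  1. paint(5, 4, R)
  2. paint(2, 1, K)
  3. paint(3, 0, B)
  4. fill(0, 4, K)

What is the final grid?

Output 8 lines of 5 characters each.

Answer: KKKKK
KYYYY
KKYYY
BYYYY
WYYYY
WWWWR
WWWWW
WWWWW

Derivation:
After op 1 paint(5,4,R):
WWWWW
WYYYY
WYYYY
WYYYY
WYYYY
WWWWR
WWWWW
WWWWW
After op 2 paint(2,1,K):
WWWWW
WYYYY
WKYYY
WYYYY
WYYYY
WWWWR
WWWWW
WWWWW
After op 3 paint(3,0,B):
WWWWW
WYYYY
WKYYY
BYYYY
WYYYY
WWWWR
WWWWW
WWWWW
After op 4 fill(0,4,K) [7 cells changed]:
KKKKK
KYYYY
KKYYY
BYYYY
WYYYY
WWWWR
WWWWW
WWWWW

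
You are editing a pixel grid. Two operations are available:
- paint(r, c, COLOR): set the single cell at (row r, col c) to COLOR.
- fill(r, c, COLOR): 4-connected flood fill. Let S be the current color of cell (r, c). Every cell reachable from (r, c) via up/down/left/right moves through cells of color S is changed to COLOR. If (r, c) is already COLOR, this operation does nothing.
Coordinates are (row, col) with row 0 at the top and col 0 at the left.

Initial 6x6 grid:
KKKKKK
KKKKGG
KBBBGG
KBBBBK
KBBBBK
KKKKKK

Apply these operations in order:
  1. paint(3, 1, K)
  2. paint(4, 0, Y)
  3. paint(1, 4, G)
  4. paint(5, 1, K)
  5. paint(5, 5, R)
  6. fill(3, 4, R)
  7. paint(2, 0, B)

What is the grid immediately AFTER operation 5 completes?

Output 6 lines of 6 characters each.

Answer: KKKKKK
KKKKGG
KBBBGG
KKBBBK
YBBBBK
KKKKKR

Derivation:
After op 1 paint(3,1,K):
KKKKKK
KKKKGG
KBBBGG
KKBBBK
KBBBBK
KKKKKK
After op 2 paint(4,0,Y):
KKKKKK
KKKKGG
KBBBGG
KKBBBK
YBBBBK
KKKKKK
After op 3 paint(1,4,G):
KKKKKK
KKKKGG
KBBBGG
KKBBBK
YBBBBK
KKKKKK
After op 4 paint(5,1,K):
KKKKKK
KKKKGG
KBBBGG
KKBBBK
YBBBBK
KKKKKK
After op 5 paint(5,5,R):
KKKKKK
KKKKGG
KBBBGG
KKBBBK
YBBBBK
KKKKKR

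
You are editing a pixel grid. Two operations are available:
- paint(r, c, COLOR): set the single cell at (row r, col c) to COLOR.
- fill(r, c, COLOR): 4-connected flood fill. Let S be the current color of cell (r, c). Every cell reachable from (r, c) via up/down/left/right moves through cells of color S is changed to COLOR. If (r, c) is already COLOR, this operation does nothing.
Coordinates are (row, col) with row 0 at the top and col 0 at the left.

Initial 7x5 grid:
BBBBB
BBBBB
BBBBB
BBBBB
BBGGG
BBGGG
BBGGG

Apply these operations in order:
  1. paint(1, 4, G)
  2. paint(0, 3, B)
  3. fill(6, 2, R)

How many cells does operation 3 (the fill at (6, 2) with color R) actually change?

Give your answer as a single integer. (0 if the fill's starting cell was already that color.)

Answer: 9

Derivation:
After op 1 paint(1,4,G):
BBBBB
BBBBG
BBBBB
BBBBB
BBGGG
BBGGG
BBGGG
After op 2 paint(0,3,B):
BBBBB
BBBBG
BBBBB
BBBBB
BBGGG
BBGGG
BBGGG
After op 3 fill(6,2,R) [9 cells changed]:
BBBBB
BBBBG
BBBBB
BBBBB
BBRRR
BBRRR
BBRRR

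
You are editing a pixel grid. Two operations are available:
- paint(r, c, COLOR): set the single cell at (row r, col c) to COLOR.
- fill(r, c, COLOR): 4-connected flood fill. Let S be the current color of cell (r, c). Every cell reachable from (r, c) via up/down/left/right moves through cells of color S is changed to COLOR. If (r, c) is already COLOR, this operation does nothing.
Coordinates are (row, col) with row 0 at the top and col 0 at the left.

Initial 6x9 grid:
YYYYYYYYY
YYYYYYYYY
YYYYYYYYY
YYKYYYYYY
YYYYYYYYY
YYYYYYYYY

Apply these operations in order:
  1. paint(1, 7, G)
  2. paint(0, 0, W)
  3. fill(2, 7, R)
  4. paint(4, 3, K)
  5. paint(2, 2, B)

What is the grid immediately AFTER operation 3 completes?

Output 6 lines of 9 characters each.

Answer: WRRRRRRRR
RRRRRRRGR
RRRRRRRRR
RRKRRRRRR
RRRRRRRRR
RRRRRRRRR

Derivation:
After op 1 paint(1,7,G):
YYYYYYYYY
YYYYYYYGY
YYYYYYYYY
YYKYYYYYY
YYYYYYYYY
YYYYYYYYY
After op 2 paint(0,0,W):
WYYYYYYYY
YYYYYYYGY
YYYYYYYYY
YYKYYYYYY
YYYYYYYYY
YYYYYYYYY
After op 3 fill(2,7,R) [51 cells changed]:
WRRRRRRRR
RRRRRRRGR
RRRRRRRRR
RRKRRRRRR
RRRRRRRRR
RRRRRRRRR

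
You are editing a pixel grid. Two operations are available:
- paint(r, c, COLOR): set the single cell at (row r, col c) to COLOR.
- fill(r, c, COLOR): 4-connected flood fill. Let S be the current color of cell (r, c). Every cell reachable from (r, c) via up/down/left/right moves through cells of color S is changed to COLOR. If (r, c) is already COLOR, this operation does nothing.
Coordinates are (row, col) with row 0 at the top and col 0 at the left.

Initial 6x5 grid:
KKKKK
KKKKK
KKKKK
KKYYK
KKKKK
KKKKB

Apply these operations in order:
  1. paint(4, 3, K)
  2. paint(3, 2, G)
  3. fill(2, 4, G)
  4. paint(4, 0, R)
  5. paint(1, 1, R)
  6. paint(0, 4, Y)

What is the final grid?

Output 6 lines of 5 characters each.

Answer: GGGGY
GRGGG
GGGGG
GGGYG
RGGGG
GGGGB

Derivation:
After op 1 paint(4,3,K):
KKKKK
KKKKK
KKKKK
KKYYK
KKKKK
KKKKB
After op 2 paint(3,2,G):
KKKKK
KKKKK
KKKKK
KKGYK
KKKKK
KKKKB
After op 3 fill(2,4,G) [27 cells changed]:
GGGGG
GGGGG
GGGGG
GGGYG
GGGGG
GGGGB
After op 4 paint(4,0,R):
GGGGG
GGGGG
GGGGG
GGGYG
RGGGG
GGGGB
After op 5 paint(1,1,R):
GGGGG
GRGGG
GGGGG
GGGYG
RGGGG
GGGGB
After op 6 paint(0,4,Y):
GGGGY
GRGGG
GGGGG
GGGYG
RGGGG
GGGGB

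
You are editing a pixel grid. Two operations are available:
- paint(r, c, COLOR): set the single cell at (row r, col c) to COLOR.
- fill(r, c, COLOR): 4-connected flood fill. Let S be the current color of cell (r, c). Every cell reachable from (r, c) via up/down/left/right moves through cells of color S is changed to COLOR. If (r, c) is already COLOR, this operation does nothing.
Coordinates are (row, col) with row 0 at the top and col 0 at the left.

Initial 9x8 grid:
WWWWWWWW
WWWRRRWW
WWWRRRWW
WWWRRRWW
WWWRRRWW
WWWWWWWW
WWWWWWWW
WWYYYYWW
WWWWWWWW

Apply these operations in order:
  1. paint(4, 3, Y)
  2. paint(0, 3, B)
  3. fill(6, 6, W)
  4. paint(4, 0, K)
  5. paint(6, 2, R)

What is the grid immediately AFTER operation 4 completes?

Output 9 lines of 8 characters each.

After op 1 paint(4,3,Y):
WWWWWWWW
WWWRRRWW
WWWRRRWW
WWWRRRWW
WWWYRRWW
WWWWWWWW
WWWWWWWW
WWYYYYWW
WWWWWWWW
After op 2 paint(0,3,B):
WWWBWWWW
WWWRRRWW
WWWRRRWW
WWWRRRWW
WWWYRRWW
WWWWWWWW
WWWWWWWW
WWYYYYWW
WWWWWWWW
After op 3 fill(6,6,W) [0 cells changed]:
WWWBWWWW
WWWRRRWW
WWWRRRWW
WWWRRRWW
WWWYRRWW
WWWWWWWW
WWWWWWWW
WWYYYYWW
WWWWWWWW
After op 4 paint(4,0,K):
WWWBWWWW
WWWRRRWW
WWWRRRWW
WWWRRRWW
KWWYRRWW
WWWWWWWW
WWWWWWWW
WWYYYYWW
WWWWWWWW

Answer: WWWBWWWW
WWWRRRWW
WWWRRRWW
WWWRRRWW
KWWYRRWW
WWWWWWWW
WWWWWWWW
WWYYYYWW
WWWWWWWW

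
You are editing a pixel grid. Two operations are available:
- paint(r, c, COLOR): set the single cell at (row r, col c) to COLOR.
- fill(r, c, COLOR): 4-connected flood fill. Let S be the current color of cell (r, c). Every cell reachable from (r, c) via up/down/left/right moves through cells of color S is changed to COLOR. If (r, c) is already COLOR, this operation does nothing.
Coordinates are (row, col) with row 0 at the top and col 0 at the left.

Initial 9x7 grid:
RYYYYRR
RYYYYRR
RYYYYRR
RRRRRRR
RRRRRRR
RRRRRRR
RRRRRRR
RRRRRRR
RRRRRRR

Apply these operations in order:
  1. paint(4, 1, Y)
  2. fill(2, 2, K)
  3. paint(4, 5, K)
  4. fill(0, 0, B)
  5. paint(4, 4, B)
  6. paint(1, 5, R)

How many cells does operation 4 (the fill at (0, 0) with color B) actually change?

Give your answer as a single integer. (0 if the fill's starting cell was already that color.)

Answer: 49

Derivation:
After op 1 paint(4,1,Y):
RYYYYRR
RYYYYRR
RYYYYRR
RRRRRRR
RYRRRRR
RRRRRRR
RRRRRRR
RRRRRRR
RRRRRRR
After op 2 fill(2,2,K) [12 cells changed]:
RKKKKRR
RKKKKRR
RKKKKRR
RRRRRRR
RYRRRRR
RRRRRRR
RRRRRRR
RRRRRRR
RRRRRRR
After op 3 paint(4,5,K):
RKKKKRR
RKKKKRR
RKKKKRR
RRRRRRR
RYRRRKR
RRRRRRR
RRRRRRR
RRRRRRR
RRRRRRR
After op 4 fill(0,0,B) [49 cells changed]:
BKKKKBB
BKKKKBB
BKKKKBB
BBBBBBB
BYBBBKB
BBBBBBB
BBBBBBB
BBBBBBB
BBBBBBB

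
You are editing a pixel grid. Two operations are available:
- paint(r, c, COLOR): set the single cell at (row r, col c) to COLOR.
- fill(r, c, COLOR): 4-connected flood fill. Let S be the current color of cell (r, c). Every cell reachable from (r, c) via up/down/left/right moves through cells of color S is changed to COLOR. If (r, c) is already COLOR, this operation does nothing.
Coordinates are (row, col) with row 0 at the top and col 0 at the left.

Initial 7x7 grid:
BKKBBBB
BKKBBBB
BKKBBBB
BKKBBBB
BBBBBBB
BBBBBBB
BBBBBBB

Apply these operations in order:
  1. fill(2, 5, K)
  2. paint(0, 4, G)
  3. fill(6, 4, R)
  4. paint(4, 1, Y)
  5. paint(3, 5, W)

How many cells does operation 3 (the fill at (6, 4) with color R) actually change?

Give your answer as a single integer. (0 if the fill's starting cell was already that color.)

Answer: 48

Derivation:
After op 1 fill(2,5,K) [41 cells changed]:
KKKKKKK
KKKKKKK
KKKKKKK
KKKKKKK
KKKKKKK
KKKKKKK
KKKKKKK
After op 2 paint(0,4,G):
KKKKGKK
KKKKKKK
KKKKKKK
KKKKKKK
KKKKKKK
KKKKKKK
KKKKKKK
After op 3 fill(6,4,R) [48 cells changed]:
RRRRGRR
RRRRRRR
RRRRRRR
RRRRRRR
RRRRRRR
RRRRRRR
RRRRRRR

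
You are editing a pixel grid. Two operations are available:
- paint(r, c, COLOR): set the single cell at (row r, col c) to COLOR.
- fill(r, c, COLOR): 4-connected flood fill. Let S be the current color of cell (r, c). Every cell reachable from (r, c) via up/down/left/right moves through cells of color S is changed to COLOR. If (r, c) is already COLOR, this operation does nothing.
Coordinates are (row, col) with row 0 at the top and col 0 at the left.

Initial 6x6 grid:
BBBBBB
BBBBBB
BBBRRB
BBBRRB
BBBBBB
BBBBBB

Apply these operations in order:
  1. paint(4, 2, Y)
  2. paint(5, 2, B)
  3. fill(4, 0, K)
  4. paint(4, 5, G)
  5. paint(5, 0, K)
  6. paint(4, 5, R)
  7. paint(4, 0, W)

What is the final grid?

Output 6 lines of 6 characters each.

Answer: KKKKKK
KKKKKK
KKKRRK
KKKRRK
WKYKKR
KKKKKK

Derivation:
After op 1 paint(4,2,Y):
BBBBBB
BBBBBB
BBBRRB
BBBRRB
BBYBBB
BBBBBB
After op 2 paint(5,2,B):
BBBBBB
BBBBBB
BBBRRB
BBBRRB
BBYBBB
BBBBBB
After op 3 fill(4,0,K) [31 cells changed]:
KKKKKK
KKKKKK
KKKRRK
KKKRRK
KKYKKK
KKKKKK
After op 4 paint(4,5,G):
KKKKKK
KKKKKK
KKKRRK
KKKRRK
KKYKKG
KKKKKK
After op 5 paint(5,0,K):
KKKKKK
KKKKKK
KKKRRK
KKKRRK
KKYKKG
KKKKKK
After op 6 paint(4,5,R):
KKKKKK
KKKKKK
KKKRRK
KKKRRK
KKYKKR
KKKKKK
After op 7 paint(4,0,W):
KKKKKK
KKKKKK
KKKRRK
KKKRRK
WKYKKR
KKKKKK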